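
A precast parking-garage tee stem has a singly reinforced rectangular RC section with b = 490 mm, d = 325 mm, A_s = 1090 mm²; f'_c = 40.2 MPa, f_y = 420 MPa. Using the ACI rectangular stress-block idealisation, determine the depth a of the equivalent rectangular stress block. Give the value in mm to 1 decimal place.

a ≈ 27.3 mm

T = A_s f_y = 1090 × 420 = 457800 N = 457.8 kN.
Setting C = 0.85 f'_c a b equal to T: a = 457800/(0.85 × 40.2 × 490) = 27.3 mm.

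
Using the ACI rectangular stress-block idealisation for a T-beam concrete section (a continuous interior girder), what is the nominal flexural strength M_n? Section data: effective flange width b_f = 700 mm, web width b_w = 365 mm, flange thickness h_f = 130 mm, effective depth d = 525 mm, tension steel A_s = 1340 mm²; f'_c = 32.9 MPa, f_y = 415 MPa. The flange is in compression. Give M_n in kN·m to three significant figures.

M_n ≈ 284 kN·m

Tension: T = A_s f_y = 1340 × 415 = 556100 N.
Try a within the flange: a = T/(0.85 f'_c b_f) = 556100/(0.85 × 32.9 × 700) = 28.41 mm.
Since a = 28.41 ≤ h_f = 130 mm, the stress block lies entirely in the flange; analyse as a rectangular beam of width b_f.
M_n = T(d − a/2) = 556100 × (525 − 14.205) = 284.05 × 10⁶ N·mm.
M_n = 284.05 kN·m.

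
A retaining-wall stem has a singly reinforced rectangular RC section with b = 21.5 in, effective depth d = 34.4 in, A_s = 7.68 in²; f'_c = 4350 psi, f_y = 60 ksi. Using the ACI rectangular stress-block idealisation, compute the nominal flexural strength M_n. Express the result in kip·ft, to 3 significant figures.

M_n ≈ 1210 kip·ft

T = A_s f_y = 7.68 × 60 = 460.8 kips.
a = T/(0.85 f'_c b) = 460.8/(0.85 × 4.35 × 21.5) = 5.796 in.
M_n = T(d − a/2) = 460.8 × (34.4 − 2.898) = 14516.1 kip·in = 14516.1/12 = 1209.68 kip·ft.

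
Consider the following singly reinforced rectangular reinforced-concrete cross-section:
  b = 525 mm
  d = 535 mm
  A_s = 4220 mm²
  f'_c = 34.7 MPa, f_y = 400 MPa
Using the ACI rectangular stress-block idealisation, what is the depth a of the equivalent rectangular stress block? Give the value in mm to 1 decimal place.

T = A_s f_y = 4220 × 400 = 1688000 N = 1688 kN.
Setting C = 0.85 f'_c a b equal to T: a = 1688000/(0.85 × 34.7 × 525) = 109.0 mm.

a ≈ 109.0 mm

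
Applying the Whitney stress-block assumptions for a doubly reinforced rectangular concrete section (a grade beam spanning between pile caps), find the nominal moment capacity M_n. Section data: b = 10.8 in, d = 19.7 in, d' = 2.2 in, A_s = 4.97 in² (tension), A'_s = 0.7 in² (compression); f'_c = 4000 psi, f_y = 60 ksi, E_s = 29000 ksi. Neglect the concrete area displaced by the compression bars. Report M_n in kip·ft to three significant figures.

M_n ≈ 407 kip·ft

Assume both steels yield.
a = (A_s − A'_s) f_y/(0.85 f'_c b) = (4.97 − 0.7) × 60/(0.85 × 4 × 10.8) = 6.977 in.
c = a/β₁ = 6.977/0.85 = 8.208 in; ε'_s = 0.003(c − d')/c = 0.0022 ≥ ε_y = 0.0021, so the compression steel yields.
M_n = (A_s − A'_s) f_y (d − a/2) + A'_s f_y (d − d') = 256.2 × (19.7 − 3.4885) + 42 × (19.7 − 2.2) = 4153.4 + 735.0 = 4888.4 kip·in = 4888.4/12 = 407.37 kip·ft.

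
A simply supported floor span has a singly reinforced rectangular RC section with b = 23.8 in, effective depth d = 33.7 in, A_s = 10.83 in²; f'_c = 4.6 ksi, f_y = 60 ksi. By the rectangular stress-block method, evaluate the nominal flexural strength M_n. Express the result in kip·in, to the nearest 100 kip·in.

T = A_s f_y = 10.83 × 60 = 649.8 kips.
a = T/(0.85 f'_c b) = 649.8/(0.85 × 4.6 × 23.8) = 6.983 in.
M_n = T(d − a/2) = 649.8 × (33.7 − 3.4915) = 19629.5 kip·in.

M_n ≈ 19600 kip·in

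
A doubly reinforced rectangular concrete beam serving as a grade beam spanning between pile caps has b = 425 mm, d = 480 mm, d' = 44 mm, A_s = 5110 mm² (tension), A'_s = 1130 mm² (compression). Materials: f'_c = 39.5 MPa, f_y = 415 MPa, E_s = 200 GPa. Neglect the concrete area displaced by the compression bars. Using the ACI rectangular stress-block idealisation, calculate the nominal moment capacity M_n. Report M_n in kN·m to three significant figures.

Assume both tension and compression steel yield.
Net tension couple steel: A_s − A'_s = 3980 mm².
a = (A_s − A'_s) f_y / (0.85 f'_c b) = 1651700/(0.85 × 39.5 × 425) = 115.75 mm.
c = a/β₁ = 115.75/0.768 = 150.72 mm; ε'_s = 0.003(c − d')/c = 0.0021 ≥ f_y/E_s = 0.0021, so compression steel does yield.
M_n = (A_s − A'_s) f_y (d − a/2) + A'_s f_y (d − d') = [1651700 × (480 − 57.875) + 468950 × (480 − 44)] × 10⁻⁶ = 697.22 + 204.46 = 901.68 kN·m.

M_n ≈ 902 kN·m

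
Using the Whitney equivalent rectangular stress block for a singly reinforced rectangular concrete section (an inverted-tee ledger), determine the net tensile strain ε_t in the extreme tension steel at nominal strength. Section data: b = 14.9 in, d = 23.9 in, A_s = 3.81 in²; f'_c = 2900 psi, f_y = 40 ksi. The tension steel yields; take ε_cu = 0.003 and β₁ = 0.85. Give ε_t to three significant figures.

ε_t ≈ 0.0117

a = A_s f_y/(0.85 f'_c b) = 4.149 in.
β₁ = 0.85, so c = a/β₁ = 4.149/0.85 = 4.881 in.
From the linear strain diagram with ε_cu = 0.003: ε_t = 0.003 (d − c)/c = 0.003 × (23.9 − 4.881)/4.881 = 0.0117.
Since ε_t ≥ 0.005, the section is tension-controlled.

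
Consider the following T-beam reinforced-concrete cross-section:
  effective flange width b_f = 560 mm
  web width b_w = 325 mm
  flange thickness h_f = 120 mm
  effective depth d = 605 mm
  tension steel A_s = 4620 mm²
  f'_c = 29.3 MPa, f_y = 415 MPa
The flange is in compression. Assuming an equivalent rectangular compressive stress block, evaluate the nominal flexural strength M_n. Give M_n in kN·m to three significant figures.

Tension: T = A_s f_y = 4620 × 415 = 1917300 N.
Try a within the flange: a = T/(0.85 f'_c b_f) = 1917300/(0.85 × 29.3 × 560) = 137.47 mm.
a = 137.47 > h_f = 120 mm: the block extends into the web. Split into flange-overhang and web parts.
C_f = 0.85 f'_c (b_f − b_w) h_f = 0.85 × 29.3 × (560 − 325) × 120 = 702321 N.
Remaining web compression depth: a_w = (T − C_f)/(0.85 f'_c b_w) = (1917300 − 702321)/(0.85 × 29.3 × 325) = 150.11 mm.
M_n = C_f(d − h_f/2) + (T − C_f)(d − a_w/2) = 702321 × (605 − 60) + 1214979 × (605 − 75.055) = 382.76 + 643.87 = 1026.63 × 10⁶ N·mm.
M_n = 1026.63 kN·m.

M_n ≈ 1030 kN·m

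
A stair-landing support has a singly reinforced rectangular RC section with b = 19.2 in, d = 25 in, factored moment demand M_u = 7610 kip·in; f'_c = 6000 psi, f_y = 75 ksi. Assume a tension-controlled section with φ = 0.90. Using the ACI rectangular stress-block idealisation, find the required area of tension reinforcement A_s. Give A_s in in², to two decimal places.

A_s ≈ 4.87 in²

M_n = M_u/φ = 7610/0.90 = 8455.56 kip·in.
From M_n = 0.85 f'_c a b (d − a/2):
a = d − √(d² − 2M_n/(0.85 f'_c b)) = 25 − √(25² − 2 × 8455.56/(0.85 × 6 × 19.2)) = 3.733 in.
A_s = 0.85 f'_c a b / f_y = 0.85 × 6 × 3.733 × 19.2 / 75 = 4.874 in².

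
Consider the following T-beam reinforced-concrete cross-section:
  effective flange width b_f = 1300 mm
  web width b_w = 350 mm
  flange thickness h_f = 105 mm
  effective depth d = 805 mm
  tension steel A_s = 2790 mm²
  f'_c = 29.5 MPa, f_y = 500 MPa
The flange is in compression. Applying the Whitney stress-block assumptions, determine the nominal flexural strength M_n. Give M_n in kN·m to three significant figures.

M_n ≈ 1090 kN·m

Tension: T = A_s f_y = 2790 × 500 = 1395000 N.
Try a within the flange: a = T/(0.85 f'_c b_f) = 1395000/(0.85 × 29.5 × 1300) = 42.79 mm.
Since a = 42.79 ≤ h_f = 105 mm, the stress block lies entirely in the flange; analyse as a rectangular beam of width b_f.
M_n = T(d − a/2) = 1395000 × (805 − 21.395) = 1093.13 × 10⁶ N·mm.
M_n = 1093.13 kN·m.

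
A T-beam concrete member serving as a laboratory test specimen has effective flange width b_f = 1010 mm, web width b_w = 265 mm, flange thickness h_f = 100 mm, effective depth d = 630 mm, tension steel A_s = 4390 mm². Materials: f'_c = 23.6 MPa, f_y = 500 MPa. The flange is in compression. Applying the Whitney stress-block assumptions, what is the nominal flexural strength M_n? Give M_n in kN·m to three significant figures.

M_n ≈ 1260 kN·m

Tension: T = A_s f_y = 4390 × 500 = 2195000 N.
Try a within the flange: a = T/(0.85 f'_c b_f) = 2195000/(0.85 × 23.6 × 1010) = 108.34 mm.
a = 108.34 > h_f = 100 mm: the block extends into the web. Split into flange-overhang and web parts.
C_f = 0.85 f'_c (b_f − b_w) h_f = 0.85 × 23.6 × (1010 − 265) × 100 = 1494470 N.
Remaining web compression depth: a_w = (T − C_f)/(0.85 f'_c b_w) = (2195000 − 1494470)/(0.85 × 23.6 × 265) = 131.78 mm.
M_n = C_f(d − h_f/2) + (T − C_f)(d − a_w/2) = 1494470 × (630 − 50) + 700530 × (630 − 65.89) = 866.79 + 395.18 = 1261.97 × 10⁶ N·mm.
M_n = 1261.97 kN·m.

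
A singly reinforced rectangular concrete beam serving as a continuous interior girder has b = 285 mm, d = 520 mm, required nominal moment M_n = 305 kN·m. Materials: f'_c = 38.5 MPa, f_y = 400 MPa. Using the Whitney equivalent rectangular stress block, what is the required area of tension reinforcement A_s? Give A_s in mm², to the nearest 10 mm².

With M_n = 0.85 f'_c a b (d − a/2), solve the quadratic for a:
a = d − √(d² − 2M_n/(0.85 f'_c b)) = 520 − √(520² − 2 × 305×10⁶/(0.85 × 38.5 × 285)) = 67.24 mm.
A_s = 0.85 f'_c a b / f_y = 0.85 × 38.5 × 67.24 × 285 / 400 = 1567.8 mm².

A_s ≈ 1570 mm²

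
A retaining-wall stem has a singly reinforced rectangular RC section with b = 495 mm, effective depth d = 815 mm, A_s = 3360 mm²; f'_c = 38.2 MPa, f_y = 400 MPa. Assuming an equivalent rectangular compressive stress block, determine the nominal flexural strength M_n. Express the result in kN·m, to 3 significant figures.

T = A_s f_y = 3360 × 400 = 1344000 N = 1344 kN.
From C = T: a = T/(0.85 f'_c b) = 1344000/(0.85 × 38.2 × 495) = 83.62 mm.
M_n = T(d − a/2) = 1344 kN × (815 − 41.81) mm = 1039.17 kN·m.

M_n ≈ 1040 kN·m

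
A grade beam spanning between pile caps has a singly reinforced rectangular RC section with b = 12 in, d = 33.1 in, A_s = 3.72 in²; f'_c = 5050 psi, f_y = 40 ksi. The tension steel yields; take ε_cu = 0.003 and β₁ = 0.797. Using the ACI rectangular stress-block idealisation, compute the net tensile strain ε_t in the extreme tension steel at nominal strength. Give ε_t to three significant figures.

a = A_s f_y/(0.85 f'_c b) = 2.889 in.
β₁ = 0.797, so c = a/β₁ = 2.889/0.797 = 3.625 in.
From the linear strain diagram with ε_cu = 0.003: ε_t = 0.003 (d − c)/c = 0.003 × (33.1 − 3.625)/3.625 = 0.0244.
Since ε_t ≥ 0.005, the section is tension-controlled.

ε_t ≈ 0.0244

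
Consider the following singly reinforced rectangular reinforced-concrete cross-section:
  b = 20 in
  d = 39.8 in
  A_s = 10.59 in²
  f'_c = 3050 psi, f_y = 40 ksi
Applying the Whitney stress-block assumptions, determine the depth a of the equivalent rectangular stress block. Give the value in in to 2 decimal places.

T = A_s f_y = 10.59 × 40 = 423.6 kips.
a = T/(0.85 f'_c b) = 423.6/(0.85 × 3.05 × 20) = 8.17 in.

a ≈ 8.17 in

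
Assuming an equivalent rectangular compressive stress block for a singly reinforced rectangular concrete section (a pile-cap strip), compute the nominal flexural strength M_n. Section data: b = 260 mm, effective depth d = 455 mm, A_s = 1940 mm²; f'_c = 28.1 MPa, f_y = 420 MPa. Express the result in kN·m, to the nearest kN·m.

T = A_s f_y = 1940 × 420 = 814800 N = 814.8 kN.
From C = T: a = T/(0.85 f'_c b) = 814800/(0.85 × 28.1 × 260) = 131.21 mm.
M_n = T(d − a/2) = 814.8 kN × (455 − 65.605) mm = 317.28 kN·m.

M_n ≈ 317 kN·m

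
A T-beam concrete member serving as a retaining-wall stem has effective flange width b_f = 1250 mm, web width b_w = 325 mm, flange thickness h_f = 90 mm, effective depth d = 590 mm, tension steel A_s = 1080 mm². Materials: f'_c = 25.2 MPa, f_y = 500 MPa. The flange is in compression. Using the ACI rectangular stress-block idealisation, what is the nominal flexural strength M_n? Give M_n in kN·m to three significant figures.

Tension: T = A_s f_y = 1080 × 500 = 540000 N.
Try a within the flange: a = T/(0.85 f'_c b_f) = 540000/(0.85 × 25.2 × 1250) = 20.17 mm.
Since a = 20.17 ≤ h_f = 90 mm, the stress block lies entirely in the flange; analyse as a rectangular beam of width b_f.
M_n = T(d − a/2) = 540000 × (590 − 10.085) = 313.15 × 10⁶ N·mm.
M_n = 313.15 kN·m.

M_n ≈ 313 kN·m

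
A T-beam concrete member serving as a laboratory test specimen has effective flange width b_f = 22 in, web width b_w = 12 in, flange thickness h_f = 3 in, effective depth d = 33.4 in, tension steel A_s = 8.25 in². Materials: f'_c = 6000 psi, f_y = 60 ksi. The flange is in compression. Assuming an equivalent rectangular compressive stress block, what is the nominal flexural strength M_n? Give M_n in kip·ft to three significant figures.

Tension: T = A_s f_y = 8.25 × 60 = 495 kips.
Try a within the flange: a = T/(0.85 f'_c b_f) = 495/(0.85 × 6 × 22) = 4.412 in.
a = 4.412 > h_f = 3 in: the block extends into the web. Split into flange-overhang and web parts.
C_f = 0.85 f'_c (b_f − b_w) h_f = 0.85 × 6 × (22 − 12) × 3 = 153.0 kips.
Remaining web compression depth: a_w = (T − C_f)/(0.85 f'_c b_w) = (495 − 153.0)/(0.85 × 6 × 12) = 5.588 in.
M_n = C_f(d − h_f/2) + (T − C_f)(d − a_w/2) = 153.0 × (33.4 − 1.5) + 342 × (33.4 − 2.794) = 4880.7 + 10467.3 = 15348.0 kip·in.
M_n = 15348.0/12 = 1279.00 kip·ft.

M_n ≈ 1280 kip·ft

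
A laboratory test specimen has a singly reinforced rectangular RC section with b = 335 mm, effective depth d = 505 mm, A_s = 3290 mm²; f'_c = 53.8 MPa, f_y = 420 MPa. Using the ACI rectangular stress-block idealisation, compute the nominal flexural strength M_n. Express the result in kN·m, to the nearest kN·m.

M_n ≈ 635 kN·m

T = A_s f_y = 3290 × 420 = 1381800 N = 1381.8 kN.
From C = T: a = T/(0.85 f'_c b) = 1381800/(0.85 × 53.8 × 335) = 90.20 mm.
M_n = T(d − a/2) = 1381.8 kN × (505 − 45.1) mm = 635.49 kN·m.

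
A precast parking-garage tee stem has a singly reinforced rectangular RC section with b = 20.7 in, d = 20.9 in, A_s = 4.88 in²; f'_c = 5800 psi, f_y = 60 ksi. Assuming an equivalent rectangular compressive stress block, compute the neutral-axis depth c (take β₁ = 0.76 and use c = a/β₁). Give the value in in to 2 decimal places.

c ≈ 3.78 in

T = A_s f_y = 4.88 × 60 = 292.8 kips.
a = T/(0.85 f'_c b) = 292.8/(0.85 × 5.8 × 20.7) = 2.8692 in.
With β₁ = 0.76, c = a/β₁ = 2.8692/0.76 = 3.78 in.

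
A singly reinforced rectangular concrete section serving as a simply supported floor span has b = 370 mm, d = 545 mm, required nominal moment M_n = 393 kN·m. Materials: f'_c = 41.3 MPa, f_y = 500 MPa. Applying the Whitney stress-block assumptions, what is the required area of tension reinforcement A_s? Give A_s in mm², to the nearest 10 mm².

With M_n = 0.85 f'_c a b (d − a/2), solve the quadratic for a:
a = d − √(d² − 2M_n/(0.85 f'_c b)) = 545 − √(545² − 2 × 393×10⁶/(0.85 × 41.3 × 370)) = 58.68 mm.
A_s = 0.85 f'_c a b / f_y = 0.85 × 41.3 × 58.68 × 370 / 500 = 1524.4 mm².

A_s ≈ 1520 mm²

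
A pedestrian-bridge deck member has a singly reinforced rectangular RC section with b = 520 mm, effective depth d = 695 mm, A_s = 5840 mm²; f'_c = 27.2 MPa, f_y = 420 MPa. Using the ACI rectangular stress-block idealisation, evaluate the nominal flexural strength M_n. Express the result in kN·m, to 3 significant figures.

T = A_s f_y = 5840 × 420 = 2452800 N = 2452.8 kN.
From C = T: a = T/(0.85 f'_c b) = 2452800/(0.85 × 27.2 × 520) = 204.02 mm.
M_n = T(d − a/2) = 2452.8 kN × (695 − 102.01) mm = 1454.49 kN·m.

M_n ≈ 1450 kN·m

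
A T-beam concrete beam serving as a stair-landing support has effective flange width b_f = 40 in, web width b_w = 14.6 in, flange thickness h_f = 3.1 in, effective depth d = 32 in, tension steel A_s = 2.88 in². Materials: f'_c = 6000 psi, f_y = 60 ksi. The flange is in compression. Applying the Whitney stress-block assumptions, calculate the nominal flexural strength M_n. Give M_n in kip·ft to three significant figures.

Tension: T = A_s f_y = 2.88 × 60 = 172.8 kips.
Try a within the flange: a = T/(0.85 f'_c b_f) = 172.8/(0.85 × 6 × 40) = 0.847 in.
Since a = 0.847 ≤ h_f = 3.1 in, the stress block lies entirely in the flange; analyse as a rectangular beam of width b_f.
M_n = T(d − a/2) = 172.8 × (32 − 0.4235) = 5456.4 kip·in.
M_n = 5456.4/12 = 454.70 kip·ft.

M_n ≈ 455 kip·ft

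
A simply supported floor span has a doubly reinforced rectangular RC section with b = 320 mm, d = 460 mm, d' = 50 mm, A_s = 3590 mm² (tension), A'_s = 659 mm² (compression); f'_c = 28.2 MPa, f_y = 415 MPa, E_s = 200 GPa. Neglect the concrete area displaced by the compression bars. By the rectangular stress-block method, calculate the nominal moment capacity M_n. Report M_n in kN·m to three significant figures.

M_n ≈ 575 kN·m

Assume both tension and compression steel yield.
Net tension couple steel: A_s − A'_s = 2931 mm².
a = (A_s − A'_s) f_y / (0.85 f'_c b) = 1216365/(0.85 × 28.2 × 320) = 158.58 mm.
c = a/β₁ = 158.58/0.849 = 186.78 mm; ε'_s = 0.003(c − d')/c = 0.0022 ≥ f_y/E_s = 0.0021, so compression steel does yield.
M_n = (A_s − A'_s) f_y (d − a/2) + A'_s f_y (d − d') = [1216365 × (460 − 79.29) + 273485 × (460 − 50)] × 10⁻⁶ = 463.08 + 112.13 = 575.21 kN·m.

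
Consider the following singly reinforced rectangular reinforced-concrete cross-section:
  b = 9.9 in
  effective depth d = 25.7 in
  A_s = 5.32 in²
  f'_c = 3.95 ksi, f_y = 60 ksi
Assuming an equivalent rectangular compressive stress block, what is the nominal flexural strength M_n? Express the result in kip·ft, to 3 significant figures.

M_n ≈ 556 kip·ft

T = A_s f_y = 5.32 × 60 = 319.2 kips.
a = T/(0.85 f'_c b) = 319.2/(0.85 × 3.95 × 9.9) = 9.603 in.
M_n = T(d − a/2) = 319.2 × (25.7 − 4.8015) = 6670.8 kip·in = 6670.8/12 = 555.90 kip·ft.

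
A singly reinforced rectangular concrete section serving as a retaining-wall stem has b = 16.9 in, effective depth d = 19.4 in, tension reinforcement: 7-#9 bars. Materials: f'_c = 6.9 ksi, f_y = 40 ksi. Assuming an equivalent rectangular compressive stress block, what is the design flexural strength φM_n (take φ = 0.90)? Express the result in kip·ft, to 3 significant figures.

φM_n ≈ 378 kip·ft

A_s = 7 × 1 = 7 in².
T = A_s f_y = 7 × 40 = 280 kips.
a = T/(0.85 f'_c b) = 280/(0.85 × 6.9 × 16.9) = 2.825 in.
M_n = T(d − a/2) = 280 × (19.4 − 1.4125) = 5036.5 kip·in = 5036.5/12 = 419.71 kip·ft.
φM_n = 0.90 × 419.71 = 377.74 kip·ft.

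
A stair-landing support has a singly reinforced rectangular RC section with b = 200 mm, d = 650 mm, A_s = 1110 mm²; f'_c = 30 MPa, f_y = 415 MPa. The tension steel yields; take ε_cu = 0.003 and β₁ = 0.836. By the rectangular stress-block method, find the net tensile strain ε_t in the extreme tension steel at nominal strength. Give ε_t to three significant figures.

ε_t ≈ 0.0150

a = A_s f_y/(0.85 f'_c b) = 90.32 mm.
β₁ = 0.836, so c = a/β₁ = 90.32/0.836 = 108.04 mm.
From the linear strain diagram with ε_cu = 0.003: ε_t = 0.003 (d − c)/c = 0.003 × (650 − 108.04)/108.04 = 0.0150.
Since ε_t ≥ 0.005, the section is tension-controlled.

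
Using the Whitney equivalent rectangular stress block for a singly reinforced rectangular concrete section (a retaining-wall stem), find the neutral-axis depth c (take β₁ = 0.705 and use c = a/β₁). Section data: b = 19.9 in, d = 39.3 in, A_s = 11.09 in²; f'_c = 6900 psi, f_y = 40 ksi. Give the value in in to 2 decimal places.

c ≈ 5.39 in

T = A_s f_y = 11.09 × 40 = 443.6 kips.
a = T/(0.85 f'_c b) = 443.6/(0.85 × 6.9 × 19.9) = 3.8008 in.
With β₁ = 0.705, c = a/β₁ = 3.8008/0.705 = 5.39 in.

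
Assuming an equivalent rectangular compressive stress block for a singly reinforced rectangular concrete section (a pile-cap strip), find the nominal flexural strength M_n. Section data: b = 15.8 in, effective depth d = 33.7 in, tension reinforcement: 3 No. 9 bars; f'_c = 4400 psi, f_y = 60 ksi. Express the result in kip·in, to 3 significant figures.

A_s = 3 × 1 = 3 in².
T = A_s f_y = 3 × 60 = 180 kips.
a = T/(0.85 f'_c b) = 180/(0.85 × 4.4 × 15.8) = 3.046 in.
M_n = T(d − a/2) = 180 × (33.7 − 1.523) = 5791.9 kip·in.

M_n ≈ 5790 kip·in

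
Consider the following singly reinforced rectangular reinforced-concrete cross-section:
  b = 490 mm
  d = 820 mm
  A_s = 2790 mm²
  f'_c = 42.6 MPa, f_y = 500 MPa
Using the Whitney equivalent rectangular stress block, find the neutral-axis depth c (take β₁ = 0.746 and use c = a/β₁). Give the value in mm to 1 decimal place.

c ≈ 105.4 mm

T = A_s f_y = 2790 × 500 = 1395000 N = 1395 kN.
Setting C = 0.85 f'_c a b equal to T: a = 1395000/(0.85 × 42.6 × 490) = 78.623 mm.
With β₁ = 0.746, c = a/β₁ = 78.623/0.746 = 105.4 mm.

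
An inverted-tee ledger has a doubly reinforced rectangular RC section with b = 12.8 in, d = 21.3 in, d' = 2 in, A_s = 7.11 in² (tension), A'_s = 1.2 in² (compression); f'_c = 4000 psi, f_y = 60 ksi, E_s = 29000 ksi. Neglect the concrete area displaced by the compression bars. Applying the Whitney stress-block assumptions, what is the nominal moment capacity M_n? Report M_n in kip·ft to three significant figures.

Assume both steels yield.
a = (A_s − A'_s) f_y/(0.85 f'_c b) = (7.11 − 1.2) × 60/(0.85 × 4 × 12.8) = 8.148 in.
c = a/β₁ = 8.148/0.85 = 9.586 in; ε'_s = 0.003(c − d')/c = 0.0024 ≥ ε_y = 0.0021, so the compression steel yields.
M_n = (A_s − A'_s) f_y (d − a/2) + A'_s f_y (d − d') = 354.6 × (21.3 − 4.074) + 72 × (21.3 − 2) = 6108.3 + 1389.6 = 7497.9 kip·in = 7497.9/12 = 624.83 kip·ft.

M_n ≈ 625 kip·ft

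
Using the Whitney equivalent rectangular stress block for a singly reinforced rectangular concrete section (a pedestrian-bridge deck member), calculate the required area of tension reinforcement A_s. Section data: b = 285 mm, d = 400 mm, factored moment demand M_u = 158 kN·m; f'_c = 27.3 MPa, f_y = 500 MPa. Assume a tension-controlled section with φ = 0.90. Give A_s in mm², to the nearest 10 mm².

A_s ≈ 970 mm²

M_n = M_u/φ = 158/0.90 = 175.556 kN·m.
With M_n = 0.85 f'_c a b (d − a/2), solve the quadratic for a:
a = d − √(d² − 2M_n/(0.85 f'_c b)) = 400 − √(400² − 2 × 175.556×10⁶/(0.85 × 27.3 × 285)) = 73.03 mm.
A_s = 0.85 f'_c a b / f_y = 0.85 × 27.3 × 73.03 × 285 / 500 = 966.0 mm².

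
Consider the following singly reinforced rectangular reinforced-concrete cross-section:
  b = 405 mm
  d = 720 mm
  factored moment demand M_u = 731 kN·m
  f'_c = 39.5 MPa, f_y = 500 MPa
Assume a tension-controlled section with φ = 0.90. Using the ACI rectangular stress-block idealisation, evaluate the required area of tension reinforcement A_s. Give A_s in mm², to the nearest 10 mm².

M_n = M_u/φ = 731/0.90 = 812.222 kN·m.
With M_n = 0.85 f'_c a b (d − a/2), solve the quadratic for a:
a = d − √(d² − 2M_n/(0.85 f'_c b)) = 720 − √(720² − 2 × 812.222×10⁶/(0.85 × 39.5 × 405)) = 88.39 mm.
A_s = 0.85 f'_c a b / f_y = 0.85 × 39.5 × 88.39 × 405 / 500 = 2403.8 mm².

A_s ≈ 2400 mm²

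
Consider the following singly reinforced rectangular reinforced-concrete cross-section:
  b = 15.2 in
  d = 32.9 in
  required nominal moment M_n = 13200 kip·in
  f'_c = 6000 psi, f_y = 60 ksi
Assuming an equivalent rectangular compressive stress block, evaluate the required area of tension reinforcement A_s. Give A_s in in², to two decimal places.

A_s ≈ 7.32 in²

From M_n = 0.85 f'_c a b (d − a/2):
a = d − √(d² − 2M_n/(0.85 f'_c b)) = 32.9 − √(32.9² − 2 × 13200/(0.85 × 6 × 15.2)) = 5.663 in.
A_s = 0.85 f'_c a b / f_y = 0.85 × 6 × 5.663 × 15.2 / 60 = 7.317 in².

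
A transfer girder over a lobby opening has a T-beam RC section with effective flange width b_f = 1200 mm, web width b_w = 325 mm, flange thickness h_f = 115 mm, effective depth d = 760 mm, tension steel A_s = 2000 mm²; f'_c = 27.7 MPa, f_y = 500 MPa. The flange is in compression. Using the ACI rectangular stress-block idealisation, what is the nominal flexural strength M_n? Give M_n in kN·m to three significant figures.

M_n ≈ 742 kN·m

Tension: T = A_s f_y = 2000 × 500 = 1000000 N.
Try a within the flange: a = T/(0.85 f'_c b_f) = 1000000/(0.85 × 27.7 × 1200) = 35.39 mm.
Since a = 35.39 ≤ h_f = 115 mm, the stress block lies entirely in the flange; analyse as a rectangular beam of width b_f.
M_n = T(d − a/2) = 1000000 × (760 − 17.695) = 742.31 × 10⁶ N·mm.
M_n = 742.31 kN·m.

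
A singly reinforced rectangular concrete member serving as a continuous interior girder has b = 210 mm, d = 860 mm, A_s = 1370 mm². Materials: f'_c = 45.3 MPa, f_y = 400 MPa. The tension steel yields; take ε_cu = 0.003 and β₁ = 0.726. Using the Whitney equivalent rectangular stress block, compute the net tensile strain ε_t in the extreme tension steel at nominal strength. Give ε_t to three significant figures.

a = A_s f_y/(0.85 f'_c b) = 67.77 mm.
β₁ = 0.726, so c = a/β₁ = 67.77/0.726 = 93.35 mm.
From the linear strain diagram with ε_cu = 0.003: ε_t = 0.003 (d − c)/c = 0.003 × (860 − 93.35)/93.35 = 0.0246.
Since ε_t ≥ 0.005, the section is tension-controlled.

ε_t ≈ 0.0246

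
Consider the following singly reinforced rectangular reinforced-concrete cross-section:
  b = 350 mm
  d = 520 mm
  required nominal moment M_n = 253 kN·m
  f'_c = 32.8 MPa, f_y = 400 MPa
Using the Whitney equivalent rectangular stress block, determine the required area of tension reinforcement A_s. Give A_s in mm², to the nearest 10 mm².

With M_n = 0.85 f'_c a b (d − a/2), solve the quadratic for a:
a = d − √(d² − 2M_n/(0.85 f'_c b)) = 520 − √(520² − 2 × 253×10⁶/(0.85 × 32.8 × 350)) = 52.51 mm.
A_s = 0.85 f'_c a b / f_y = 0.85 × 32.8 × 52.51 × 350 / 400 = 1281.0 mm².

A_s ≈ 1280 mm²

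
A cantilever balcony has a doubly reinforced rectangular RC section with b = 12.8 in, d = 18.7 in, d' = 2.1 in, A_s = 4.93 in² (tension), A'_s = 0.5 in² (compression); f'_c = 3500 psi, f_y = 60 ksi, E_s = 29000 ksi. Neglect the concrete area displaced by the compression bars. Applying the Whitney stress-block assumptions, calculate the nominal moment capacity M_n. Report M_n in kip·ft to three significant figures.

M_n ≈ 378 kip·ft

Assume both steels yield.
a = (A_s − A'_s) f_y/(0.85 f'_c b) = (4.93 − 0.5) × 60/(0.85 × 3.5 × 12.8) = 6.980 in.
c = a/β₁ = 6.980/0.85 = 8.212 in; ε'_s = 0.003(c − d')/c = 0.0022 ≥ ε_y = 0.0021, so the compression steel yields.
M_n = (A_s − A'_s) f_y (d − a/2) + A'_s f_y (d − d') = 265.8 × (18.7 − 3.49) + 30 × (18.7 − 2.1) = 4042.8 + 498.0 = 4540.8 kip·in = 4540.8/12 = 378.40 kip·ft.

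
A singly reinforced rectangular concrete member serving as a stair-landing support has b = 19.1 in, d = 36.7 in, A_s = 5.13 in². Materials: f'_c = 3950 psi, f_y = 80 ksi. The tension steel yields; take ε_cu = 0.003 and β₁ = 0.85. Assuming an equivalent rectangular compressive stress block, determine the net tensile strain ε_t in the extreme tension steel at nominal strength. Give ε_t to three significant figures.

ε_t ≈ 0.0116

a = A_s f_y/(0.85 f'_c b) = 6.400 in.
β₁ = 0.85, so c = a/β₁ = 6.400/0.85 = 7.529 in.
From the linear strain diagram with ε_cu = 0.003: ε_t = 0.003 (d − c)/c = 0.003 × (36.7 − 7.529)/7.529 = 0.0116.
Since ε_t ≥ 0.005, the section is tension-controlled.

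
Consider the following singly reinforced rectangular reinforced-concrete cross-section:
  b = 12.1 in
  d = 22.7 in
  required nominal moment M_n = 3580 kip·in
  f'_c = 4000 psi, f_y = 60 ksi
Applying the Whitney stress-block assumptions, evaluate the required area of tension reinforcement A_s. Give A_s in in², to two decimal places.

From M_n = 0.85 f'_c a b (d − a/2):
a = d − √(d² − 2M_n/(0.85 f'_c b)) = 22.7 − √(22.7² − 2 × 3580/(0.85 × 4 × 12.1)) = 4.227 in.
A_s = 0.85 f'_c a b / f_y = 0.85 × 4 × 4.227 × 12.1 / 60 = 2.898 in².

A_s ≈ 2.90 in²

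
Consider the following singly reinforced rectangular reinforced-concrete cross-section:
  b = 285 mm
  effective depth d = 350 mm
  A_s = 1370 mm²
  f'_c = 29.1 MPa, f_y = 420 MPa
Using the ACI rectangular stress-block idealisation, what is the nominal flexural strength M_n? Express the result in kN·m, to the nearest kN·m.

M_n ≈ 178 kN·m

T = A_s f_y = 1370 × 420 = 575400 N = 575.4 kN.
From C = T: a = T/(0.85 f'_c b) = 575400/(0.85 × 29.1 × 285) = 81.62 mm.
M_n = T(d − a/2) = 575.4 kN × (350 − 40.81) mm = 177.91 kN·m.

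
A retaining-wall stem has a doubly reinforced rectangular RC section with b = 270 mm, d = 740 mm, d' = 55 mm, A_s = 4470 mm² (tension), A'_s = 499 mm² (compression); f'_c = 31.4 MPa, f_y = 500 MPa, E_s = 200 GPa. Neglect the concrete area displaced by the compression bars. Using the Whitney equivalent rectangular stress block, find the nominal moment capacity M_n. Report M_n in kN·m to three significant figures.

M_n ≈ 1370 kN·m

Assume both tension and compression steel yield.
Net tension couple steel: A_s − A'_s = 3971 mm².
a = (A_s − A'_s) f_y / (0.85 f'_c b) = 1985500/(0.85 × 31.4 × 270) = 275.52 mm.
c = a/β₁ = 275.52/0.826 = 333.56 mm; ε'_s = 0.003(c − d')/c = 0.0025 ≥ f_y/E_s = 0.0025, so compression steel does yield.
M_n = (A_s − A'_s) f_y (d − a/2) + A'_s f_y (d − d') = [1985500 × (740 − 137.76) + 249500 × (740 − 55)] × 10⁻⁶ = 1195.75 + 170.91 = 1366.66 kN·m.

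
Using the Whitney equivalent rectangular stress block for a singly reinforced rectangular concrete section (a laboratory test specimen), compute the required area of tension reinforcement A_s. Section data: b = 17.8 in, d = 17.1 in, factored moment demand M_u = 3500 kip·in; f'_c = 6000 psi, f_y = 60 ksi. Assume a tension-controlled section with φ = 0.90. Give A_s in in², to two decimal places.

A_s ≈ 4.12 in²

M_n = M_u/φ = 3500/0.90 = 3888.89 kip·in.
From M_n = 0.85 f'_c a b (d − a/2):
a = d − √(d² − 2M_n/(0.85 f'_c b)) = 17.1 − √(17.1² − 2 × 3888.89/(0.85 × 6 × 17.8)) = 2.722 in.
A_s = 0.85 f'_c a b / f_y = 0.85 × 6 × 2.722 × 17.8 / 60 = 4.118 in².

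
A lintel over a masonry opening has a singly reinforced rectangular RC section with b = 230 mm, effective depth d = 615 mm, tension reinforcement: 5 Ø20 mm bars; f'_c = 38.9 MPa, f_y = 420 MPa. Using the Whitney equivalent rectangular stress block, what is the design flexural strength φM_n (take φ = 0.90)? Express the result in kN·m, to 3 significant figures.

A_s = 5 × 314 = 1570 mm².
T = A_s f_y = 1570 × 420 = 659400 N = 659.4 kN.
From C = T: a = T/(0.85 f'_c b) = 659400/(0.85 × 38.9 × 230) = 86.71 mm.
M_n = T(d − a/2) = 659.4 kN × (615 − 43.355) mm = 376.94 kN·m.
φM_n = 0.90 × 376.94 = 339.25 kN·m.

φM_n ≈ 339 kN·m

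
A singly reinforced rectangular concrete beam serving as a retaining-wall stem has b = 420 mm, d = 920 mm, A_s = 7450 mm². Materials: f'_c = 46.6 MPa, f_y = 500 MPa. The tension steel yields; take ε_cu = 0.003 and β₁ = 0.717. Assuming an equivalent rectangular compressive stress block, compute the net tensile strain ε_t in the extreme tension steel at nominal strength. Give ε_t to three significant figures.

a = A_s f_y/(0.85 f'_c b) = 223.91 mm.
β₁ = 0.717, so c = a/β₁ = 223.91/0.717 = 312.29 mm.
From the linear strain diagram with ε_cu = 0.003: ε_t = 0.003 (d − c)/c = 0.003 × (920 − 312.29)/312.29 = 0.00584.
Since ε_t ≥ 0.005, the section is tension-controlled.

ε_t ≈ 0.00584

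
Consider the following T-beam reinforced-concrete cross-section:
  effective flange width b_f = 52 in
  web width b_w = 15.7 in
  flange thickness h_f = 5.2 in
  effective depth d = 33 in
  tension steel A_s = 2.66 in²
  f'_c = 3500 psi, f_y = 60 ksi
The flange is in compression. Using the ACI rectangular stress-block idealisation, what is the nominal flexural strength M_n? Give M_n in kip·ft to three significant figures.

Tension: T = A_s f_y = 2.66 × 60 = 159.6 kips.
Try a within the flange: a = T/(0.85 f'_c b_f) = 159.6/(0.85 × 3.5 × 52) = 1.032 in.
Since a = 1.032 ≤ h_f = 5.2 in, the stress block lies entirely in the flange; analyse as a rectangular beam of width b_f.
M_n = T(d − a/2) = 159.6 × (33 − 0.516) = 5184.4 kip·in.
M_n = 5184.4/12 = 432.03 kip·ft.

M_n ≈ 432 kip·ft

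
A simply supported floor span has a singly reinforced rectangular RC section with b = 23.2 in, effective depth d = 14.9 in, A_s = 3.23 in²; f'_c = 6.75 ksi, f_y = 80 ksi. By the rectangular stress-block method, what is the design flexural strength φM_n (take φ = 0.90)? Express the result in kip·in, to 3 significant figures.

T = A_s f_y = 3.23 × 80 = 258.4 kips.
a = T/(0.85 f'_c b) = 258.4/(0.85 × 6.75 × 23.2) = 1.941 in.
M_n = T(d − a/2) = 258.4 × (14.9 − 0.9705) = 3599.4 kip·in.
φM_n = 0.90 × 3599.4 = 3239.5 kip·in.

φM_n ≈ 3240 kip·in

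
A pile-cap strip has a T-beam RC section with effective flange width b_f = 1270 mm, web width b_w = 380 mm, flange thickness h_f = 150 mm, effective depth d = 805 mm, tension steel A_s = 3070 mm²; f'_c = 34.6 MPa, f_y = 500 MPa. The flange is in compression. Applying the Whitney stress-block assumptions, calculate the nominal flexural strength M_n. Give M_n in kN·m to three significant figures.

Tension: T = A_s f_y = 3070 × 500 = 1535000 N.
Try a within the flange: a = T/(0.85 f'_c b_f) = 1535000/(0.85 × 34.6 × 1270) = 41.10 mm.
Since a = 41.10 ≤ h_f = 150 mm, the stress block lies entirely in the flange; analyse as a rectangular beam of width b_f.
M_n = T(d − a/2) = 1535000 × (805 − 20.55) = 1204.13 × 10⁶ N·mm.
M_n = 1204.13 kN·m.

M_n ≈ 1200 kN·m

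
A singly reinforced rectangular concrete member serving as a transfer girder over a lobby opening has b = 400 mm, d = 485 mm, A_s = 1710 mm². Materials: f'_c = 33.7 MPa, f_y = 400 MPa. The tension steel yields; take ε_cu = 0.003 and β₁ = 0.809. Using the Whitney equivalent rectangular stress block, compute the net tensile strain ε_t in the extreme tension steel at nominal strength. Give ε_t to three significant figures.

ε_t ≈ 0.0167

a = A_s f_y/(0.85 f'_c b) = 59.70 mm.
β₁ = 0.809, so c = a/β₁ = 59.70/0.809 = 73.79 mm.
From the linear strain diagram with ε_cu = 0.003: ε_t = 0.003 (d − c)/c = 0.003 × (485 − 73.79)/73.79 = 0.0167.
Since ε_t ≥ 0.005, the section is tension-controlled.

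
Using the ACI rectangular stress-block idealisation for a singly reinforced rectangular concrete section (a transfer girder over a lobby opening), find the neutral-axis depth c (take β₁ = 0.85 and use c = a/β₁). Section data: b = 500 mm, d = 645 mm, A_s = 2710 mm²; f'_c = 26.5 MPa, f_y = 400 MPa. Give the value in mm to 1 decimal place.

c ≈ 113.2 mm

T = A_s f_y = 2710 × 400 = 1084000 N = 1084 kN.
Setting C = 0.85 f'_c a b equal to T: a = 1084000/(0.85 × 26.5 × 500) = 96.249 mm.
With β₁ = 0.85, c = a/β₁ = 96.249/0.85 = 113.2 mm.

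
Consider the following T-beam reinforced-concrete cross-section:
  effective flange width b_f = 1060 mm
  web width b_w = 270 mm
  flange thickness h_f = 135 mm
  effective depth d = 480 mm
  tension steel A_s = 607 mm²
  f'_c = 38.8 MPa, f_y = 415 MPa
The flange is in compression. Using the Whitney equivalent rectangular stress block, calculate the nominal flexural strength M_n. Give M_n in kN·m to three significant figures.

M_n ≈ 120 kN·m

Tension: T = A_s f_y = 607 × 415 = 251905 N.
Try a within the flange: a = T/(0.85 f'_c b_f) = 251905/(0.85 × 38.8 × 1060) = 7.21 mm.
Since a = 7.21 ≤ h_f = 135 mm, the stress block lies entirely in the flange; analyse as a rectangular beam of width b_f.
M_n = T(d − a/2) = 251905 × (480 − 3.605) = 120.01 × 10⁶ N·mm.
M_n = 120.01 kN·m.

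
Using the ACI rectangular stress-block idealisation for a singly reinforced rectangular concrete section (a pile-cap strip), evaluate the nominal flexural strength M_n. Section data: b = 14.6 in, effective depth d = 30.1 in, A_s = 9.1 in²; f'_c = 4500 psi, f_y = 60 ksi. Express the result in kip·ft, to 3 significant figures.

M_n ≈ 1150 kip·ft

T = A_s f_y = 9.1 × 60 = 546 kips.
a = T/(0.85 f'_c b) = 546/(0.85 × 4.5 × 14.6) = 9.777 in.
M_n = T(d − a/2) = 546 × (30.1 − 4.8885) = 13765.5 kip·in = 13765.5/12 = 1147.13 kip·ft.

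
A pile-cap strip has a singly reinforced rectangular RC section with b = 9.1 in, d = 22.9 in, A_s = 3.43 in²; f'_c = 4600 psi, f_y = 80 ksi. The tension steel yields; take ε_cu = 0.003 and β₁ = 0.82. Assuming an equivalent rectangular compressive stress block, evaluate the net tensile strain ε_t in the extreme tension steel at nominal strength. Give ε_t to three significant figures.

ε_t ≈ 0.00430

a = A_s f_y/(0.85 f'_c b) = 7.712 in.
β₁ = 0.82, so c = a/β₁ = 7.712/0.82 = 9.405 in.
From the linear strain diagram with ε_cu = 0.003: ε_t = 0.003 (d − c)/c = 0.003 × (22.9 − 9.405)/9.405 = 0.00430.
ε_t is between 0.004 and 0.005 — transition zone.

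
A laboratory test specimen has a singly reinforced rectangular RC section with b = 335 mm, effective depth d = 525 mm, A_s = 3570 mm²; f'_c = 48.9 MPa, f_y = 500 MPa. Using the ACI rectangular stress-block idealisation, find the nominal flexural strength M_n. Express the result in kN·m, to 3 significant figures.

M_n ≈ 823 kN·m

T = A_s f_y = 3570 × 500 = 1785000 N = 1785 kN.
From C = T: a = T/(0.85 f'_c b) = 1785000/(0.85 × 48.9 × 335) = 128.19 mm.
M_n = T(d − a/2) = 1785 kN × (525 − 64.095) mm = 822.72 kN·m.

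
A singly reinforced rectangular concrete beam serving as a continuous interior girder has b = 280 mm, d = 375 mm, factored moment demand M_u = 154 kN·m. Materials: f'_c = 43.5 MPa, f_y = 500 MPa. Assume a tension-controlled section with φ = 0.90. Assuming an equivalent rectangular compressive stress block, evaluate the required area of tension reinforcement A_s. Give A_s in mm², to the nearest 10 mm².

A_s ≈ 970 mm²

M_n = M_u/φ = 154/0.90 = 171.111 kN·m.
With M_n = 0.85 f'_c a b (d − a/2), solve the quadratic for a:
a = d − √(d² − 2M_n/(0.85 f'_c b)) = 375 − √(375² − 2 × 171.111×10⁶/(0.85 × 43.5 × 280)) = 47.02 mm.
A_s = 0.85 f'_c a b / f_y = 0.85 × 43.5 × 47.02 × 280 / 500 = 973.6 mm².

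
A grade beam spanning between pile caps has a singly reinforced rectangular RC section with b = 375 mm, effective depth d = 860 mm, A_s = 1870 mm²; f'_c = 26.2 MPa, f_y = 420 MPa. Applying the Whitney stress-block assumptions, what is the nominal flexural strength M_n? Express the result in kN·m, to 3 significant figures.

T = A_s f_y = 1870 × 420 = 785400 N = 785.4 kN.
From C = T: a = T/(0.85 f'_c b) = 785400/(0.85 × 26.2 × 375) = 94.05 mm.
M_n = T(d − a/2) = 785.4 kN × (860 − 47.025) mm = 638.51 kN·m.

M_n ≈ 639 kN·m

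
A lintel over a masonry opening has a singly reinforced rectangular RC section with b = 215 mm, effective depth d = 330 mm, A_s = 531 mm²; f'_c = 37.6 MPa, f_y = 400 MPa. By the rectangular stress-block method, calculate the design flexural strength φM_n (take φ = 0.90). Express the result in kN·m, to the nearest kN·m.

φM_n ≈ 60 kN·m

T = A_s f_y = 531 × 400 = 212400 N = 212.4 kN.
From C = T: a = T/(0.85 f'_c b) = 212400/(0.85 × 37.6 × 215) = 30.91 mm.
M_n = T(d − a/2) = 212.4 kN × (330 − 15.455) mm = 66.81 kN·m.
φM_n = 0.90 × 66.81 = 60.13 kN·m.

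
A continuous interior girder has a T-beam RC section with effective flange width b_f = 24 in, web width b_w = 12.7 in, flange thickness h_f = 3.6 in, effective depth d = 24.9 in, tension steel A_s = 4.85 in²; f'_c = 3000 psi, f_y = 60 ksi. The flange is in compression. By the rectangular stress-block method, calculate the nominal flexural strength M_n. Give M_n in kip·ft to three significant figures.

M_n ≈ 543 kip·ft

Tension: T = A_s f_y = 4.85 × 60 = 291 kips.
Try a within the flange: a = T/(0.85 f'_c b_f) = 291/(0.85 × 3 × 24) = 4.755 in.
a = 4.755 > h_f = 3.6 in: the block extends into the web. Split into flange-overhang and web parts.
C_f = 0.85 f'_c (b_f − b_w) h_f = 0.85 × 3 × (24 − 12.7) × 3.6 = 103.7 kips.
Remaining web compression depth: a_w = (T − C_f)/(0.85 f'_c b_w) = (291 − 103.7)/(0.85 × 3 × 12.7) = 5.784 in.
M_n = C_f(d − h_f/2) + (T − C_f)(d − a_w/2) = 103.7 × (24.9 − 1.8) + 187.3 × (24.9 − 2.892) = 2395.5 + 4122.1 = 6517.6 kip·in.
M_n = 6517.6/12 = 543.13 kip·ft.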